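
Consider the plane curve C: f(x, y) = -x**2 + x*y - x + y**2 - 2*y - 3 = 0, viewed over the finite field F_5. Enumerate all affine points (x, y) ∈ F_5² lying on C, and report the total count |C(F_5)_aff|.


Affine F_5-points: {(0, 3), (0, 4), (1, 0), (1, 1), (2, 2), (2, 3), (3, 0), (3, 4), (4, 1), (4, 2)}; count = 10.

For each of the 25 pairs (x, y) ∈ F_5², evaluate f(x, y) mod 5. Record the zeros.
  x = 0: [0↦2, 1↦1, 2↦2, 3↦0, 4↦0]  zeros at y ∈ {3, 4}
  x = 1: [0↦0, 1↦0, 2↦2, 3↦1, 4↦2]  zeros at y ∈ {0, 1}
  x = 2: [0↦1, 1↦2, 2↦0, 3↦0, 4↦2]  zeros at y ∈ {2, 3}
  x = 3: [0↦0, 1↦2, 2↦1, 3↦2, 4↦0]  zeros at y ∈ {0, 4}
  x = 4: [0↦2, 1↦0, 2↦0, 3↦2, 4↦1]  zeros at y ∈ {1, 2}
Collecting zeros: affine points = {(0, 3), (0, 4), (1, 0), (1, 1), (2, 2), (2, 3), (3, 0), (3, 4), (4, 1), (4, 2)}.
Total count |C(F_5)_aff| = 10.


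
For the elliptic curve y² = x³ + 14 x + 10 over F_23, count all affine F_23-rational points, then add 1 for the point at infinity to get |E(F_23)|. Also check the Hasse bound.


Affine points = {(1, 5), (1, 18), (2, 0), (8, 6), (8, 17), (10, 0), (11, 0), (14, 11), (14, 12), (16, 11), (16, 12), (17, 3), (17, 20), (22, 8), (22, 15)}; affine count = 15; |E(F_23)| = 16.

Discriminant check: Δ ∝ 4a³ + 27b² = 4·14³ + 27·10² = 4·2744 + 27·100 ≡ 14 (mod 23). Nonzero ⇒ E is nonsingular.
For each x ∈ F_23, compute rhs = x³ + 14·x + 10 mod 23, then count y ∈ F_23 with y² ≡ rhs.
  x = 0: rhs = 10, matching y values: none (0 points).
  x = 1: rhs = 2, matching y values: 5, 18 (2 points).
  x = 2: rhs = 0, matching y values: 0 (1 points).
  x = 3: rhs = 10, matching y values: none (0 points).
  x = 4: rhs = 15, matching y values: none (0 points).
  x = 5: rhs = 21, matching y values: none (0 points).
  x = 6: rhs = 11, matching y values: none (0 points).
  x = 7: rhs = 14, matching y values: none (0 points).
  x = 8: rhs = 13, matching y values: 6, 17 (2 points).
  x = 9: rhs = 14, matching y values: none (0 points).
  x = 10: rhs = 0, matching y values: 0 (1 points).
  x = 11: rhs = 0, matching y values: 0 (1 points).
  x = 12: rhs = 20, matching y values: none (0 points).
  x = 13: rhs = 20, matching y values: none (0 points).
  x = 14: rhs = 6, matching y values: 11, 12 (2 points).
  x = 15: rhs = 7, matching y values: none (0 points).
  x = 16: rhs = 6, matching y values: 11, 12 (2 points).
  x = 17: rhs = 9, matching y values: 3, 20 (2 points).
  x = 18: rhs = 22, matching y values: none (0 points).
  x = 19: rhs = 5, matching y values: none (0 points).
  x = 20: rhs = 10, matching y values: none (0 points).
  x = 21: rhs = 20, matching y values: none (0 points).
  x = 22: rhs = 18, matching y values: 8, 15 (2 points).
Total affine count: 15.
Full point count |E(F_23)| = 15 + 1 = 16.
Hasse bound: |16 − (23+1)| = |-8| = 8 ≤ 2√23 ≈ 9.5917 ✓.


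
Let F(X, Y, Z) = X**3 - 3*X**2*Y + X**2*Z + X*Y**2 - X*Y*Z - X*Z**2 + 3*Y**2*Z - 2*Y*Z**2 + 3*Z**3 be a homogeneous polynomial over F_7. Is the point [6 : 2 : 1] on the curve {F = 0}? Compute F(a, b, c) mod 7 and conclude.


F(6,2,1) ≡ 4 (mod 7); P is NOT on the curve.

Evaluate F(6, 2, 1) term-by-term (mod 7).
  X**3 ↦ 1·216·1·1 = 216
  -3*X**2*Y ↦ -3·36·2·1 = -216
  X**2*Z ↦ 1·36·1·1 = 36
  X*Y**2 ↦ 1·6·4·1 = 24
  -X*Y*Z ↦ -1·6·2·1 = -12
  -X*Z**2 ↦ -1·6·1·1 = -6
  3*Y**2*Z ↦ 3·1·4·1 = 12
  -2*Y*Z**2 ↦ -2·1·2·1 = -4
  3*Z**3 ↦ 3·1·1·1 = 3
Sum: F(6, 2, 1) = (216) + (-216) + (36) + (24) + (-12) + (-6) + (12) + (-4) + (3) = 53.
Reducing mod 7: 53 ≡ 4 (mod 7).
Since F(a, b, c) ≡ 4 ≠ 0 (mod 7), P does NOT lie on the curve.


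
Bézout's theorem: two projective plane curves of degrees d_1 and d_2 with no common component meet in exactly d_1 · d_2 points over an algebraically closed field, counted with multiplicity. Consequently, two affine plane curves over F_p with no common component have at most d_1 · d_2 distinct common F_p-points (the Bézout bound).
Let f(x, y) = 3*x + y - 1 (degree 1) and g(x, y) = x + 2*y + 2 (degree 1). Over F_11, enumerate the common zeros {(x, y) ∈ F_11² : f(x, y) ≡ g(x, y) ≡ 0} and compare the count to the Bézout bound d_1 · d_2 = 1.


Common zeros: {(3, 3)}; count = 1; Bézout bound = 1.

deg(f) = 1, deg(g) = 1, so Bézout bound = 1.
Scan x ∈ F_11. For each x, list the y ∈ F_11 with f(x, y) ≡ 0 and those with g(x, y) ≡ 0 (mod 11); the common zeros in that column are the intersection.
  x = 0: f ≡ 0 at y ∈ {1}; g ≡ 0 at y ∈ {10}; common: ∅.
  x = 1: f ≡ 0 at y ∈ {9}; g ≡ 0 at y ∈ {4}; common: ∅.
  x = 2: f ≡ 0 at y ∈ {6}; g ≡ 0 at y ∈ {9}; common: ∅.
  x = 3: f ≡ 0 at y ∈ {3}; g ≡ 0 at y ∈ {3}; common: {3}.
  x = 4: f ≡ 0 at y ∈ {0}; g ≡ 0 at y ∈ {8}; common: ∅.
  x = 5: f ≡ 0 at y ∈ {8}; g ≡ 0 at y ∈ {2}; common: ∅.
  x = 6: f ≡ 0 at y ∈ {5}; g ≡ 0 at y ∈ {7}; common: ∅.
  x = 7: f ≡ 0 at y ∈ {2}; g ≡ 0 at y ∈ {1}; common: ∅.
  x = 8: f ≡ 0 at y ∈ {10}; g ≡ 0 at y ∈ {6}; common: ∅.
  x = 9: f ≡ 0 at y ∈ {7}; g ≡ 0 at y ∈ {0}; common: ∅.
  x = 10: f ≡ 0 at y ∈ {4}; g ≡ 0 at y ∈ {5}; common: ∅.
Collecting: common zeros = {(3, 3)}, so the count is 1.
Comparison with the Bézout bound: 1 ≤ 1 = deg(f)·deg(g), as expected for curves with no common component (the bound is attained).


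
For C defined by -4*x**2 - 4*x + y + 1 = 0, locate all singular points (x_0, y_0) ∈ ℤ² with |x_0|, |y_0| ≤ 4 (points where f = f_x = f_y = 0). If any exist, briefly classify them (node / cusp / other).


No singular points in the scanned grid; C is smooth there.

Compute partial derivatives:
  f_x = -8*x - 4.
  f_y = 1.
f_y = 1 is a nonzero constant, so f_y never vanishes: no point (x, y) can satisfy f = f_x = f_y = 0. In particular no (x, y) ∈ {−4, ..., 4}² is singular; the curve is smooth.


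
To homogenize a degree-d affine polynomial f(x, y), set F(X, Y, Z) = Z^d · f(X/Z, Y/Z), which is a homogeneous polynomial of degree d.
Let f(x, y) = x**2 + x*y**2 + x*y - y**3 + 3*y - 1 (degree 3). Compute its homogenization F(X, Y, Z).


F(X, Y, Z) = X**2*Z + X*Y**2 + X*Y*Z - Y**3 + 3*Y*Z**2 - Z**3

deg(f) = 3.
Substitute x = X/Z, y = Y/Z into f, then multiply by Z^3.
  monomial 1·x^2·y^0 ↦ 1·X^2·Y^0·Z^1.
  monomial 1·x^1·y^2 ↦ 1·X^1·Y^2·Z^0.
  monomial 1·x^1·y^1 ↦ 1·X^1·Y^1·Z^1.
  monomial -1·x^0·y^3 ↦ -1·X^0·Y^3·Z^0.
  monomial 3·x^0·y^1 ↦ 3·X^0·Y^1·Z^2.
  monomial -1·x^0·y^0 ↦ -1·X^0·Y^0·Z^3.
Collecting: F(X, Y, Z) = X**2*Z + X*Y**2 + X*Y*Z - Y**3 + 3*Y*Z**2 - Z**3.


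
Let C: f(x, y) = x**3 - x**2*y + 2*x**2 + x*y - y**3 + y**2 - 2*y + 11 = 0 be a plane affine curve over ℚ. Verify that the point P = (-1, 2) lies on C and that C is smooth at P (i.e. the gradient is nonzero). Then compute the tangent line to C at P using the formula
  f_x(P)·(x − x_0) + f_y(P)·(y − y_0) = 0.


Tangent line at P: 5*x - 12*y + 29 = 0.

Step 1: f(-1, 2) = 0, so P lies on C.
Step 2: partial derivatives
  f_x(x, y) = 3*x**2 - 2*x*y + 4*x + y, f_y(x, y) = -x**2 + x - 3*y**2 + 2*y - 2.
  f_x(P) = 5, f_y(P) = -12 (gradient nonzero, so P is smooth).
Step 3: tangent line at P: 5·(x − -1) + -12·(y − 2) = 0.
Expanding: 5*x - 12*y + 29 = 0.


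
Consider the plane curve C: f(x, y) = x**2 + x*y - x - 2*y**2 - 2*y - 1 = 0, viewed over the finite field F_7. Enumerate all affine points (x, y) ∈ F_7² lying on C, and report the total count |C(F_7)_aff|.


Affine F_7-points: {(1, 5), (2, 2), (2, 5), (4, 2), (4, 6), (5, 6)}; count = 6.

For each of the 49 pairs (x, y) ∈ F_7², evaluate f(x, y) mod 7. Record the zeros.
  x = 0: [0↦6, 1↦2, 2↦1, 3↦3, 4↦1, 5↦2, 6↦6]  zeros at y ∈ ∅
  x = 1: [0↦6, 1↦3, 2↦3, 3↦6, 4↦5, 5↦0, 6↦5]  zeros at y ∈ {5}
  x = 2: [0↦1, 1↦6, 2↦0, 3↦4, 4↦4, 5↦0, 6↦6]  zeros at y ∈ {2, 5}
  x = 3: [0↦5, 1↦4, 2↦6, 3↦4, 4↦5, 5↦2, 6↦2]  zeros at y ∈ ∅
  x = 4: [0↦4, 1↦4, 2↦0, 3↦6, 4↦1, 5↦6, 6↦0]  zeros at y ∈ {2, 6}
  x = 5: [0↦5, 1↦6, 2↦3, 3↦3, 4↦6, 5↦5, 6↦0]  zeros at y ∈ {6}
  x = 6: [0↦1, 1↦3, 2↦1, 3↦2, 4↦6, 5↦6, 6↦2]  zeros at y ∈ ∅
Collecting zeros: affine points = {(1, 5), (2, 2), (2, 5), (4, 2), (4, 6), (5, 6)}.
Total count |C(F_7)_aff| = 6.


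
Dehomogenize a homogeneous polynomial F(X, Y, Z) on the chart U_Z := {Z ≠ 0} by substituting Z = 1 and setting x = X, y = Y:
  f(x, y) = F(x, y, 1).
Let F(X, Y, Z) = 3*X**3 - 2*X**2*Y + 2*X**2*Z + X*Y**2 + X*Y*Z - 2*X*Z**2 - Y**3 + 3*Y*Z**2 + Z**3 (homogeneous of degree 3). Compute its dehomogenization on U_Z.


f(x, y) = 3*x**3 - 2*x**2*y + 2*x**2 + x*y**2 + x*y - 2*x - y**3 + 3*y + 1

On U_Z we set Z = 1. Each monomial c·X^i·Y^j·Z^k in F becomes c·x^i·y^j·1^k = c·x^i·y^j.
Substituting Z = 1: F(X, Y, 1) = 3*x**3 - 2*x**2*y + 2*x**2 + x*y**2 + x*y - 2*x - y**3 + 3*y + 1.
Note: deg(f) ≤ deg(F) = 3; strict inequality happens when F is divisible by Z (lost terms).


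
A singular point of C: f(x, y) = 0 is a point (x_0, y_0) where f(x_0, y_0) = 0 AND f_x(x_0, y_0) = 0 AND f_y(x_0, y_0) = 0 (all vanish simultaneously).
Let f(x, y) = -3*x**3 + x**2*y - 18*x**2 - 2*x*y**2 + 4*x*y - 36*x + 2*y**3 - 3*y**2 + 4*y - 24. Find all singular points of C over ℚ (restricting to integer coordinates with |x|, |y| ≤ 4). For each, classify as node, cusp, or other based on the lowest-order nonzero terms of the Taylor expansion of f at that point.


Singular points: {(-2, 0)}; classification: cusp.

Compute partial derivatives:
  f_x = -9*x**2 + 2*x*y - 36*x - 2*y**2 + 4*y - 36.
  f_y = x**2 - 4*x*y + 4*x + 6*y**2 - 6*y + 4.
Scan x_0 ∈ {−4, ..., 4}. For each x_0, f_y(x_0, y) is a polynomial in y; find its integer roots y ∈ {−4, ..., 4}, then test f_x and f at those candidates.
  x = -4: f_y(-4, y) = 6*y**2 + 10*y + 4; vanishes at y ∈ {-1}. (-4, -1): f_x = -34 ≠ 0.
  x = -3: f_y(-3, y) = 6*y**2 + 6*y + 1; no integer root y with |y| ≤ 4.
  x = -2: f_y(-2, y) = 6*y**2 + 2*y; vanishes at y ∈ {0}. (-2, 0): f_x = 0, f = 0 — SINGULAR.
  x = -1: f_y(-1, y) = 6*y**2 - 2*y + 1; no integer root y with |y| ≤ 4.
  x = 0: f_y(0, y) = 6*y**2 - 6*y + 4; no integer root y with |y| ≤ 4.
  x = 1: f_y(1, y) = 6*y**2 - 10*y + 9; no integer root y with |y| ≤ 4.
  x = 2: f_y(2, y) = 6*y**2 - 14*y + 16; no integer root y with |y| ≤ 4.
  x = 3: f_y(3, y) = 6*y**2 - 18*y + 25; no integer root y with |y| ≤ 4.
  x = 4: f_y(4, y) = 6*y**2 - 22*y + 36; no integer root y with |y| ≤ 4.
Only singular point on the grid: (-2, 0).
Classify: substitute x = -2 + u, y = 0 + v and expand: f = -3*u**3 + u**2*v - 2*u*v**2 + 2*v**3 + v**2.
No constant or linear terms (consistent with a singular point). Quadratic part: v**2. Cubic part: -3*u**3 + u**2*v - 2*u*v**2 + 2*v**3.
The quadratic part v**2 is a perfect square, so there is a single (double) tangent line v = 0, i.e. y = 0. Restricting the cubic part to that line (v = 0) leaves -3*u**3 ≠ 0, so f is not divisible by v and the branch is v² ≈ 3*u**3 to lowest order — this is a cusp.
Classification: cusp.


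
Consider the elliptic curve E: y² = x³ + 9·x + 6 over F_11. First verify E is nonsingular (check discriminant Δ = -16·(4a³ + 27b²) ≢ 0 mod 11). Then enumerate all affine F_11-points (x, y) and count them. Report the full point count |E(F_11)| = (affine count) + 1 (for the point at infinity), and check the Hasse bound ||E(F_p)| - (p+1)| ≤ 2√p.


Affine points = {(1, 4), (1, 7), (3, 4), (3, 7), (5, 0), (6, 1), (6, 10), (7, 4), (7, 7)}; affine count = 9; |E(F_11)| = 10.

Discriminant check: Δ ∝ 4a³ + 27b² = 4·9³ + 27·6² = 4·729 + 27·36 ≡ 5 (mod 11). Nonzero ⇒ E is nonsingular.
For each x ∈ F_11, compute rhs = x³ + 9·x + 6 mod 11, then count y ∈ F_11 with y² ≡ rhs.
  x = 0: rhs = 6, matching y values: none (0 points).
  x = 1: rhs = 5, matching y values: 4, 7 (2 points).
  x = 2: rhs = 10, matching y values: none (0 points).
  x = 3: rhs = 5, matching y values: 4, 7 (2 points).
  x = 4: rhs = 7, matching y values: none (0 points).
  x = 5: rhs = 0, matching y values: 0 (1 points).
  x = 6: rhs = 1, matching y values: 1, 10 (2 points).
  x = 7: rhs = 5, matching y values: 4, 7 (2 points).
  x = 8: rhs = 7, matching y values: none (0 points).
  x = 9: rhs = 2, matching y values: none (0 points).
  x = 10: rhs = 7, matching y values: none (0 points).
Total affine count: 9.
Full point count |E(F_11)| = 9 + 1 = 10.
Hasse bound: |10 − (11+1)| = |-2| = 2 ≤ 2√11 ≈ 6.6332 ✓.


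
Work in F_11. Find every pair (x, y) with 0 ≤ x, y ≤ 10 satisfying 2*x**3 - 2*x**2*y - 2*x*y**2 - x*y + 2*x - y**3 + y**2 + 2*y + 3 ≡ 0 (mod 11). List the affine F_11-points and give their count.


Affine F_11-points: {(0, 6), (0, 8), (0, 9), (1, 4), (2, 1), (2, 3), (2, 4), (3, 3), (4, 9), (5, 5), (5, 9), (5, 10), (8, 6), (9, 3), (9, 6), (9, 7)}; count = 16.

For each of the 121 pairs (x, y) ∈ F_11², evaluate f(x, y) mod 11. Record the zeros.
  x = 0: [0↦3, 1↦5, 2↦3, 3↦2, 4↦7, 5↦1, 6↦0, 7↦9, 8↦0, 9↦0, 10↦3]  zeros at y ∈ {6, 8, 9}
  x = 1: [0↦7, 1↦4, 2↦4, 3↦1, 4↦0, 5↦6, 6↦2, 7↦4, 8↦6, 9↦2, 10↦8]  zeros at y ∈ {4}
  x = 2: [0↦1, 1↦0, 2↦9, 3↦0, 4↦0, 5↦3, 6↦3, 7↦5, 8↦3, 9↦2, 10↦7]  zeros at y ∈ {1, 3, 4}
  x = 3: [0↦8, 1↦5, 2↦8, 3↦0, 4↦8, 5↦4, 6↦4, 7↦2, 8↦3, 9↦1, 10↦1]  zeros at y ∈ {3}
  x = 4: [0↦7, 1↦9, 2↦2, 3↦2, 4↦3, 5↦10, 6↦6, 7↦7, 8↦7, 9↦0, 10↦2]  zeros at y ∈ {9}
  x = 5: [0↦10, 1↦2, 2↦3, 3↦7, 4↦8, 5↦0, 6↦10, 7↦10, 8↦5, 9↦0, 10↦0]  zeros at y ∈ {5, 9, 10}
  x = 6: [0↦7, 1↦7, 2↦1, 3↦5, 4↦2, 5↦8, 6↦6, 7↦1, 8↦9, 9↦2, 10↦7]  zeros at y ∈ ∅
  x = 7: [0↦10, 1↦3, 2↦8, 3↦8, 4↦8, 5↦2, 6↦6, 7↦3, 8↦9, 9↦7, 10↦2]  zeros at y ∈ ∅
  x = 8: [0↦9, 1↦2, 2↦3, 3↦6, 4↦5, 5↦5, 6↦0, 7↦6, 8↦6, 9↦5, 10↦8]  zeros at y ∈ {6}
  x = 9: [0↦5, 1↦5, 2↦9, 3↦0, 4↦5, 5↦7, 6↦0, 7↦0, 8↦1, 9↦8, 10↦4]  zeros at y ∈ {3, 6, 7}
  x = 10: [0↦10, 1↦2, 2↦5, 3↦2, 4↦9, 5↦9, 6↦7, 7↦8, 8↦6, 9↦6, 10↦2]  zeros at y ∈ ∅
Collecting zeros: affine points = {(0, 6), (0, 8), (0, 9), (1, 4), (2, 1), (2, 3), (2, 4), (3, 3), (4, 9), (5, 5), (5, 9), (5, 10), (8, 6), (9, 3), (9, 6), (9, 7)}.
Total count |C(F_11)_aff| = 16.


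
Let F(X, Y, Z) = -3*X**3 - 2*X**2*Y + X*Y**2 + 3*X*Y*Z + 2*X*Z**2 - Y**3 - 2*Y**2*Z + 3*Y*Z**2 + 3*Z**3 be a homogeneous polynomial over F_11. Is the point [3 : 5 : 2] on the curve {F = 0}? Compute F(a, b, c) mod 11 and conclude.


F(3,5,2) ≡ 9 (mod 11); P is NOT on the curve.

Evaluate F(3, 5, 2) term-by-term (mod 11).
  -3*X**3 ↦ -3·27·1·1 = -81
  -2*X**2*Y ↦ -2·9·5·1 = -90
  X*Y**2 ↦ 1·3·25·1 = 75
  3*X*Y*Z ↦ 3·3·5·2 = 90
  2*X*Z**2 ↦ 2·3·1·4 = 24
  -Y**3 ↦ -1·1·125·1 = -125
  -2*Y**2*Z ↦ -2·1·25·2 = -100
  3*Y*Z**2 ↦ 3·1·5·4 = 60
  3*Z**3 ↦ 3·1·1·8 = 24
Sum: F(3, 5, 2) = (-81) + (-90) + (75) + (90) + (24) + (-125) + (-100) + (60) + (24) = -123.
Reducing mod 11: -123 ≡ 9 (mod 11).
Since F(a, b, c) ≡ 9 ≠ 0 (mod 11), P does NOT lie on the curve.


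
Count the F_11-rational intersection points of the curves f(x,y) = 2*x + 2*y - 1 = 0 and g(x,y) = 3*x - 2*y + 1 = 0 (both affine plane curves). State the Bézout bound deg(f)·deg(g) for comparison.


Common zeros: {(0, 6)}; count = 1; Bézout bound = 1.

deg(f) = 1, deg(g) = 1, so Bézout bound = 1.
Scan x ∈ F_11. For each x, list the y ∈ F_11 with f(x, y) ≡ 0 and those with g(x, y) ≡ 0 (mod 11); the common zeros in that column are the intersection.
  x = 0: f ≡ 0 at y ∈ {6}; g ≡ 0 at y ∈ {6}; common: {6}.
  x = 1: f ≡ 0 at y ∈ {5}; g ≡ 0 at y ∈ {2}; common: ∅.
  x = 2: f ≡ 0 at y ∈ {4}; g ≡ 0 at y ∈ {9}; common: ∅.
  x = 3: f ≡ 0 at y ∈ {3}; g ≡ 0 at y ∈ {5}; common: ∅.
  x = 4: f ≡ 0 at y ∈ {2}; g ≡ 0 at y ∈ {1}; common: ∅.
  x = 5: f ≡ 0 at y ∈ {1}; g ≡ 0 at y ∈ {8}; common: ∅.
  x = 6: f ≡ 0 at y ∈ {0}; g ≡ 0 at y ∈ {4}; common: ∅.
  x = 7: f ≡ 0 at y ∈ {10}; g ≡ 0 at y ∈ {0}; common: ∅.
  x = 8: f ≡ 0 at y ∈ {9}; g ≡ 0 at y ∈ {7}; common: ∅.
  x = 9: f ≡ 0 at y ∈ {8}; g ≡ 0 at y ∈ {3}; common: ∅.
  x = 10: f ≡ 0 at y ∈ {7}; g ≡ 0 at y ∈ {10}; common: ∅.
Collecting: common zeros = {(0, 6)}, so the count is 1.
Comparison with the Bézout bound: 1 ≤ 1 = deg(f)·deg(g), as expected for curves with no common component (the bound is attained).


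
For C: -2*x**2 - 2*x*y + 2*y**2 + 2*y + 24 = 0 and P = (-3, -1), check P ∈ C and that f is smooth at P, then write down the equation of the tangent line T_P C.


Tangent line at P: 14*x + 4*y + 46 = 0.

Step 1: f(-3, -1) = 0, so P lies on C.
Step 2: partial derivatives
  f_x(x, y) = -4*x - 2*y, f_y(x, y) = -2*x + 4*y + 2.
  f_x(P) = 14, f_y(P) = 4 (gradient nonzero, so P is smooth).
Step 3: tangent line at P: 14·(x − -3) + 4·(y − -1) = 0.
Expanding: 14*x + 4*y + 46 = 0.


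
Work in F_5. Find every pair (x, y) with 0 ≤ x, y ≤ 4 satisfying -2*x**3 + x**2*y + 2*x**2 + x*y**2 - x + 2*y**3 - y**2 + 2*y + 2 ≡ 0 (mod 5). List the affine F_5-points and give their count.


Affine F_5-points: {(0, 1), (2, 4), (4, 1), (4, 4)}; count = 4.

For each of the 25 pairs (x, y) ∈ F_5², evaluate f(x, y) mod 5. Record the zeros.
  x = 0: [0↦2, 1↦0, 2↦3, 3↦3, 4↦2]  zeros at y ∈ {1}
  x = 1: [0↦1, 1↦1, 2↦3, 3↦4, 4↦1]  zeros at y ∈ ∅
  x = 2: [0↦2, 1↦1, 2↦4, 3↦3, 4↦0]  zeros at y ∈ {4}
  x = 3: [0↦3, 1↦3, 2↦4, 3↦3, 4↦2]  zeros at y ∈ ∅
  x = 4: [0↦2, 1↦0, 2↦1, 3↦2, 4↦0]  zeros at y ∈ {1, 4}
Collecting zeros: affine points = {(0, 1), (2, 4), (4, 1), (4, 4)}.
Total count |C(F_5)_aff| = 4.


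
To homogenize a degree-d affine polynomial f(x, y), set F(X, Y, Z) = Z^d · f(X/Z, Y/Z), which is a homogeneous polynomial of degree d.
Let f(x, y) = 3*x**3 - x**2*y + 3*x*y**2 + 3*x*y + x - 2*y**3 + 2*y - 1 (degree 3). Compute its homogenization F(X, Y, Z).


F(X, Y, Z) = 3*X**3 - X**2*Y + 3*X*Y**2 + 3*X*Y*Z + X*Z**2 - 2*Y**3 + 2*Y*Z**2 - Z**3

deg(f) = 3.
Substitute x = X/Z, y = Y/Z into f, then multiply by Z^3.
  monomial 3·x^3·y^0 ↦ 3·X^3·Y^0·Z^0.
  monomial -1·x^2·y^1 ↦ -1·X^2·Y^1·Z^0.
  monomial 3·x^1·y^2 ↦ 3·X^1·Y^2·Z^0.
  monomial 3·x^1·y^1 ↦ 3·X^1·Y^1·Z^1.
  monomial 1·x^1·y^0 ↦ 1·X^1·Y^0·Z^2.
  monomial -2·x^0·y^3 ↦ -2·X^0·Y^3·Z^0.
  monomial 2·x^0·y^1 ↦ 2·X^0·Y^1·Z^2.
  monomial -1·x^0·y^0 ↦ -1·X^0·Y^0·Z^3.
Collecting: F(X, Y, Z) = 3*X**3 - X**2*Y + 3*X*Y**2 + 3*X*Y*Z + X*Z**2 - 2*Y**3 + 2*Y*Z**2 - Z**3.


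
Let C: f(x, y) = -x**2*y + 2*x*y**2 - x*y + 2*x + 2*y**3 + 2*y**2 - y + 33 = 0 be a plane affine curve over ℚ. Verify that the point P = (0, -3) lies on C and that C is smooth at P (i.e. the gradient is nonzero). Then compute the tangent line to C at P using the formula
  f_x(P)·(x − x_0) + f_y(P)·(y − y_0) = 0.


Tangent line at P: 23*x + 41*y + 123 = 0.

Step 1: f(0, -3) = 0, so P lies on C.
Step 2: partial derivatives
  f_x(x, y) = -2*x*y + 2*y**2 - y + 2, f_y(x, y) = -x**2 + 4*x*y - x + 6*y**2 + 4*y - 1.
  f_x(P) = 23, f_y(P) = 41 (gradient nonzero, so P is smooth).
Step 3: tangent line at P: 23·(x − 0) + 41·(y − -3) = 0.
Expanding: 23*x + 41*y + 123 = 0.


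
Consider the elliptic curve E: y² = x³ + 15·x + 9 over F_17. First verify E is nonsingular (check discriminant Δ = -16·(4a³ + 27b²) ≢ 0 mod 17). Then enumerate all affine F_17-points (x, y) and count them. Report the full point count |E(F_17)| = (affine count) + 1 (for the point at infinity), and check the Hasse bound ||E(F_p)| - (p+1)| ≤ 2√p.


Affine points = {(0, 3), (0, 14), (1, 5), (1, 12), (2, 8), (2, 9), (3, 8), (3, 9), (6, 3), (6, 14), (7, 7), (7, 10), (11, 3), (11, 14), (12, 8), (12, 9), (13, 2), (13, 15)}; affine count = 18; |E(F_17)| = 19.

Discriminant check: Δ ∝ 4a³ + 27b² = 4·15³ + 27·9² = 4·3375 + 27·81 ≡ 13 (mod 17). Nonzero ⇒ E is nonsingular.
For each x ∈ F_17, compute rhs = x³ + 15·x + 9 mod 17, then count y ∈ F_17 with y² ≡ rhs.
  x = 0: rhs = 9, matching y values: 3, 14 (2 points).
  x = 1: rhs = 8, matching y values: 5, 12 (2 points).
  x = 2: rhs = 13, matching y values: 8, 9 (2 points).
  x = 3: rhs = 13, matching y values: 8, 9 (2 points).
  x = 4: rhs = 14, matching y values: none (0 points).
  x = 5: rhs = 5, matching y values: none (0 points).
  x = 6: rhs = 9, matching y values: 3, 14 (2 points).
  x = 7: rhs = 15, matching y values: 7, 10 (2 points).
  x = 8: rhs = 12, matching y values: none (0 points).
  x = 9: rhs = 6, matching y values: none (0 points).
  x = 10: rhs = 3, matching y values: none (0 points).
  x = 11: rhs = 9, matching y values: 3, 14 (2 points).
  x = 12: rhs = 13, matching y values: 8, 9 (2 points).
  x = 13: rhs = 4, matching y values: 2, 15 (2 points).
  x = 14: rhs = 5, matching y values: none (0 points).
  x = 15: rhs = 5, matching y values: none (0 points).
  x = 16: rhs = 10, matching y values: none (0 points).
Total affine count: 18.
Full point count |E(F_17)| = 18 + 1 = 19.
Hasse bound: |19 − (17+1)| = |1| = 1 ≤ 2√17 ≈ 8.2462 ✓.


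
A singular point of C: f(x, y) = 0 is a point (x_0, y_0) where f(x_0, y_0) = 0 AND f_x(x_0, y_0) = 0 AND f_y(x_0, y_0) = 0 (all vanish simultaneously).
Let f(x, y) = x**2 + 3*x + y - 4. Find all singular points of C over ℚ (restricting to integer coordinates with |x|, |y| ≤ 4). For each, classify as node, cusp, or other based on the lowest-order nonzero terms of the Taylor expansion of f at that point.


No singular points in the scanned grid; C is smooth there.

Compute partial derivatives:
  f_x = 2*x + 3.
  f_y = 1.
f_y = 1 is a nonzero constant, so f_y never vanishes: no point (x, y) can satisfy f = f_x = f_y = 0. In particular no (x, y) ∈ {−4, ..., 4}² is singular; the curve is smooth.


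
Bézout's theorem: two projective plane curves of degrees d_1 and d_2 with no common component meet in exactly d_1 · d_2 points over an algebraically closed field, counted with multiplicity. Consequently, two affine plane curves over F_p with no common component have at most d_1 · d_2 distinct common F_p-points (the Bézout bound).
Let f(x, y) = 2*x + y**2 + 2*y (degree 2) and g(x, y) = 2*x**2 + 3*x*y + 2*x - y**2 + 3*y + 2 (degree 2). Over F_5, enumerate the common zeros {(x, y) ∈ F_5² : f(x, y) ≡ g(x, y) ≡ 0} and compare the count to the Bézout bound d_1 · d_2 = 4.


Common zeros: ∅; count = 0; Bézout bound = 4.

deg(f) = 2, deg(g) = 2, so Bézout bound = 4.
Scan x ∈ F_5. For each x, list the y ∈ F_5 with f(x, y) ≡ 0 and those with g(x, y) ≡ 0 (mod 5); the common zeros in that column are the intersection.
  x = 0: f ≡ 0 at y ∈ {0, 3}; g ≡ 0 at y ∈ ∅; common: ∅.
  x = 1: f ≡ 0 at y ∈ {1, 2}; g ≡ 0 at y ∈ {3}; common: ∅.
  x = 2: f ≡ 0 at y ∈ ∅; g ≡ 0 at y ∈ ∅; common: ∅.
  x = 3: f ≡ 0 at y ∈ {4}; g ≡ 0 at y ∈ ∅; common: ∅.
  x = 4: f ≡ 0 at y ∈ ∅; g ≡ 0 at y ∈ ∅; common: ∅.
Collecting: common zeros = ∅, so the count is 0.
Comparison with the Bézout bound: 0 ≤ 4 = deg(f)·deg(g), as expected for curves with no common component (the affine F_5-count falls short of the bound because intersections may lie at infinity, over extension fields, or carry multiplicity).


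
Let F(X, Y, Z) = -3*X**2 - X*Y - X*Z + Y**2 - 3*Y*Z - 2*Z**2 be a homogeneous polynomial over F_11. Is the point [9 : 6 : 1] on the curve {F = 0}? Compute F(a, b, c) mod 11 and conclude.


F(9,6,1) ≡ 7 (mod 11); P is NOT on the curve.

Evaluate F(9, 6, 1) term-by-term (mod 11).
  -3*X**2 ↦ -3·81·1·1 = -243
  -X*Y ↦ -1·9·6·1 = -54
  -X*Z ↦ -1·9·1·1 = -9
  Y**2 ↦ 1·1·36·1 = 36
  -3*Y*Z ↦ -3·1·6·1 = -18
  -2*Z**2 ↦ -2·1·1·1 = -2
Sum: F(9, 6, 1) = (-243) + (-54) + (-9) + (36) + (-18) + (-2) = -290.
Reducing mod 11: -290 ≡ 7 (mod 11).
Since F(a, b, c) ≡ 7 ≠ 0 (mod 11), P does NOT lie on the curve.


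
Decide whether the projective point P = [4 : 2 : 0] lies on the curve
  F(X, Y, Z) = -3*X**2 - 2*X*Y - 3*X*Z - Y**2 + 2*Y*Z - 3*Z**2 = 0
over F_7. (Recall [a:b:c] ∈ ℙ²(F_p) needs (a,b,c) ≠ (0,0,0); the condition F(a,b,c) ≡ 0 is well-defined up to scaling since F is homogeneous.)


F(4,2,0) ≡ 2 (mod 7); P is NOT on the curve.

Evaluate F(4, 2, 0) term-by-term (mod 7).
  -3*X**2 ↦ -3·16·1·1 = -48
  -2*X*Y ↦ -2·4·2·1 = -16
  -3*X*Z ↦ -3·4·1·0 = 0
  -Y**2 ↦ -1·1·4·1 = -4
  2*Y*Z ↦ 2·1·2·0 = 0
  -3*Z**2 ↦ -3·1·1·0 = 0
Sum: F(4, 2, 0) = (-48) + (-16) + (0) + (-4) + (0) + (0) = -68.
Reducing mod 7: -68 ≡ 2 (mod 7).
Since F(a, b, c) ≡ 2 ≠ 0 (mod 7), P does NOT lie on the curve.


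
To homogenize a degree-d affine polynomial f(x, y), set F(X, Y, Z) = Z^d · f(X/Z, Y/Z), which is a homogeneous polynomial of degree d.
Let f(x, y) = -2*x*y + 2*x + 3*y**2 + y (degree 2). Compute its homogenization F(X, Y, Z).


F(X, Y, Z) = -2*X*Y + 2*X*Z + 3*Y**2 + Y*Z

deg(f) = 2.
Substitute x = X/Z, y = Y/Z into f, then multiply by Z^2.
  monomial -2·x^1·y^1 ↦ -2·X^1·Y^1·Z^0.
  monomial 2·x^1·y^0 ↦ 2·X^1·Y^0·Z^1.
  monomial 3·x^0·y^2 ↦ 3·X^0·Y^2·Z^0.
  monomial 1·x^0·y^1 ↦ 1·X^0·Y^1·Z^1.
Collecting: F(X, Y, Z) = -2*X*Y + 2*X*Z + 3*Y**2 + Y*Z.


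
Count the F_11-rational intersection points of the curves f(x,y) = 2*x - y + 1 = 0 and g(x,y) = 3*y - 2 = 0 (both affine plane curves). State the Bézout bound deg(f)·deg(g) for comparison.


Common zeros: {(9, 8)}; count = 1; Bézout bound = 1.

deg(f) = 1, deg(g) = 1, so Bézout bound = 1.
Scan x ∈ F_11. For each x, list the y ∈ F_11 with f(x, y) ≡ 0 and those with g(x, y) ≡ 0 (mod 11); the common zeros in that column are the intersection.
  x = 0: f ≡ 0 at y ∈ {1}; g ≡ 0 at y ∈ {8}; common: ∅.
  x = 1: f ≡ 0 at y ∈ {3}; g ≡ 0 at y ∈ {8}; common: ∅.
  x = 2: f ≡ 0 at y ∈ {5}; g ≡ 0 at y ∈ {8}; common: ∅.
  x = 3: f ≡ 0 at y ∈ {7}; g ≡ 0 at y ∈ {8}; common: ∅.
  x = 4: f ≡ 0 at y ∈ {9}; g ≡ 0 at y ∈ {8}; common: ∅.
  x = 5: f ≡ 0 at y ∈ {0}; g ≡ 0 at y ∈ {8}; common: ∅.
  x = 6: f ≡ 0 at y ∈ {2}; g ≡ 0 at y ∈ {8}; common: ∅.
  x = 7: f ≡ 0 at y ∈ {4}; g ≡ 0 at y ∈ {8}; common: ∅.
  x = 8: f ≡ 0 at y ∈ {6}; g ≡ 0 at y ∈ {8}; common: ∅.
  x = 9: f ≡ 0 at y ∈ {8}; g ≡ 0 at y ∈ {8}; common: {8}.
  x = 10: f ≡ 0 at y ∈ {10}; g ≡ 0 at y ∈ {8}; common: ∅.
Collecting: common zeros = {(9, 8)}, so the count is 1.
Comparison with the Bézout bound: 1 ≤ 1 = deg(f)·deg(g), as expected for curves with no common component (the bound is attained).


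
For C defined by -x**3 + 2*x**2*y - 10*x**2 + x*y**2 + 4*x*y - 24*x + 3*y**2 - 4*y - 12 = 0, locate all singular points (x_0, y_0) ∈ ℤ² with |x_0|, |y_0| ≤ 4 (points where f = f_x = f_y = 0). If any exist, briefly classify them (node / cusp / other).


Singular points: {(-2, 2)}; classification: cusp.

Compute partial derivatives:
  f_x = -3*x**2 + 4*x*y - 20*x + y**2 + 4*y - 24.
  f_y = 2*x**2 + 2*x*y + 4*x + 6*y - 4.
Scan x_0 ∈ {−4, ..., 4}. For each x_0, f_y(x_0, y) is a polynomial in y; find its integer roots y ∈ {−4, ..., 4}, then test f_x and f at those candidates.
  x = -4: f_y(-4, y) = 12 - 2*y; no integer root y with |y| ≤ 4.
  x = -3: f_y(-3, y) = 2; no integer root y with |y| ≤ 4.
  x = -2: f_y(-2, y) = 2*y - 4; vanishes at y ∈ {2}. (-2, 2): f_x = 0, f = 0 — SINGULAR.
  x = -1: f_y(-1, y) = 4*y - 6; no integer root y with |y| ≤ 4.
  x = 0: f_y(0, y) = 6*y - 4; no integer root y with |y| ≤ 4.
  x = 1: f_y(1, y) = 8*y + 2; no integer root y with |y| ≤ 4.
  x = 2: f_y(2, y) = 10*y + 12; no integer root y with |y| ≤ 4.
  x = 3: f_y(3, y) = 12*y + 26; no integer root y with |y| ≤ 4.
  x = 4: f_y(4, y) = 14*y + 44; no integer root y with |y| ≤ 4.
Only singular point on the grid: (-2, 2).
Classify: substitute x = -2 + u, y = 2 + v and expand: f = -u**3 + 2*u**2*v + u*v**2 + v**2.
No constant or linear terms (consistent with a singular point). Quadratic part: v**2. Cubic part: -u**3 + 2*u**2*v + u*v**2.
The quadratic part v**2 is a perfect square, so there is a single (double) tangent line v = 0, i.e. y = 2. Restricting the cubic part to that line (v = 0) leaves -u**3 ≠ 0, so f is not divisible by v and the branch is v² ≈ u**3 to lowest order — this is a cusp.
Classification: cusp.


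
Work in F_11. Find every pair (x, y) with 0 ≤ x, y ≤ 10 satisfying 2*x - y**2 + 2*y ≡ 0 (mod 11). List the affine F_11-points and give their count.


Affine F_11-points: {(0, 0), (0, 2), (1, 6), (1, 7), (2, 5), (2, 8), (4, 4), (4, 9), (5, 1), (7, 3), (7, 10)}; count = 11.

For each of the 121 pairs (x, y) ∈ F_11², evaluate f(x, y) mod 11. Record the zeros.
  x = 0: [0↦0, 1↦1, 2↦0, 3↦8, 4↦3, 5↦7, 6↦9, 7↦9, 8↦7, 9↦3, 10↦8]  zeros at y ∈ {0, 2}
  x = 1: [0↦2, 1↦3, 2↦2, 3↦10, 4↦5, 5↦9, 6↦0, 7↦0, 8↦9, 9↦5, 10↦10]  zeros at y ∈ {6, 7}
  x = 2: [0↦4, 1↦5, 2↦4, 3↦1, 4↦7, 5↦0, 6↦2, 7↦2, 8↦0, 9↦7, 10↦1]  zeros at y ∈ {5, 8}
  x = 3: [0↦6, 1↦7, 2↦6, 3↦3, 4↦9, 5↦2, 6↦4, 7↦4, 8↦2, 9↦9, 10↦3]  zeros at y ∈ ∅
  x = 4: [0↦8, 1↦9, 2↦8, 3↦5, 4↦0, 5↦4, 6↦6, 7↦6, 8↦4, 9↦0, 10↦5]  zeros at y ∈ {4, 9}
  x = 5: [0↦10, 1↦0, 2↦10, 3↦7, 4↦2, 5↦6, 6↦8, 7↦8, 8↦6, 9↦2, 10↦7]  zeros at y ∈ {1}
  x = 6: [0↦1, 1↦2, 2↦1, 3↦9, 4↦4, 5↦8, 6↦10, 7↦10, 8↦8, 9↦4, 10↦9]  zeros at y ∈ ∅
  x = 7: [0↦3, 1↦4, 2↦3, 3↦0, 4↦6, 5↦10, 6↦1, 7↦1, 8↦10, 9↦6, 10↦0]  zeros at y ∈ {3, 10}
  x = 8: [0↦5, 1↦6, 2↦5, 3↦2, 4↦8, 5↦1, 6↦3, 7↦3, 8↦1, 9↦8, 10↦2]  zeros at y ∈ ∅
  x = 9: [0↦7, 1↦8, 2↦7, 3↦4, 4↦10, 5↦3, 6↦5, 7↦5, 8↦3, 9↦10, 10↦4]  zeros at y ∈ ∅
  x = 10: [0↦9, 1↦10, 2↦9, 3↦6, 4↦1, 5↦5, 6↦7, 7↦7, 8↦5, 9↦1, 10↦6]  zeros at y ∈ ∅
Collecting zeros: affine points = {(0, 0), (0, 2), (1, 6), (1, 7), (2, 5), (2, 8), (4, 4), (4, 9), (5, 1), (7, 3), (7, 10)}.
Total count |C(F_11)_aff| = 11.


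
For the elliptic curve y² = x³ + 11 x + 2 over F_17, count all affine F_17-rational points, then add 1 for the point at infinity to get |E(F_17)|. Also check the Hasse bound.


Affine points = {(0, 6), (0, 11), (2, 7), (2, 10), (4, 5), (4, 12), (11, 3), (11, 14), (12, 3), (12, 14), (13, 8), (13, 9)}; affine count = 12; |E(F_17)| = 13.

Discriminant check: Δ ∝ 4a³ + 27b² = 4·11³ + 27·2² = 4·1331 + 27·4 ≡ 9 (mod 17). Nonzero ⇒ E is nonsingular.
For each x ∈ F_17, compute rhs = x³ + 11·x + 2 mod 17, then count y ∈ F_17 with y² ≡ rhs.
  x = 0: rhs = 2, matching y values: 6, 11 (2 points).
  x = 1: rhs = 14, matching y values: none (0 points).
  x = 2: rhs = 15, matching y values: 7, 10 (2 points).
  x = 3: rhs = 11, matching y values: none (0 points).
  x = 4: rhs = 8, matching y values: 5, 12 (2 points).
  x = 5: rhs = 12, matching y values: none (0 points).
  x = 6: rhs = 12, matching y values: none (0 points).
  x = 7: rhs = 14, matching y values: none (0 points).
  x = 8: rhs = 7, matching y values: none (0 points).
  x = 9: rhs = 14, matching y values: none (0 points).
  x = 10: rhs = 7, matching y values: none (0 points).
  x = 11: rhs = 9, matching y values: 3, 14 (2 points).
  x = 12: rhs = 9, matching y values: 3, 14 (2 points).
  x = 13: rhs = 13, matching y values: 8, 9 (2 points).
  x = 14: rhs = 10, matching y values: none (0 points).
  x = 15: rhs = 6, matching y values: none (0 points).
  x = 16: rhs = 7, matching y values: none (0 points).
Total affine count: 12.
Full point count |E(F_17)| = 12 + 1 = 13.
Hasse bound: |13 − (17+1)| = |-5| = 5 ≤ 2√17 ≈ 8.2462 ✓.


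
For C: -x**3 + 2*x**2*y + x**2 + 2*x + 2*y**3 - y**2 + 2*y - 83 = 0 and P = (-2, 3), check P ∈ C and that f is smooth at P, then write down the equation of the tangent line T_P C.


Tangent line at P: -38*x + 58*y - 250 = 0.

Step 1: f(-2, 3) = 0, so P lies on C.
Step 2: partial derivatives
  f_x(x, y) = -3*x**2 + 4*x*y + 2*x + 2, f_y(x, y) = 2*x**2 + 6*y**2 - 2*y + 2.
  f_x(P) = -38, f_y(P) = 58 (gradient nonzero, so P is smooth).
Step 3: tangent line at P: -38·(x − -2) + 58·(y − 3) = 0.
Expanding: -38*x + 58*y - 250 = 0.


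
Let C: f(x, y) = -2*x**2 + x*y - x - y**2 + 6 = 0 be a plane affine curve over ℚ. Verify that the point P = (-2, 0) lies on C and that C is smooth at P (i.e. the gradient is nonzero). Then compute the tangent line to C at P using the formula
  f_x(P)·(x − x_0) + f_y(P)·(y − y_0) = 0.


Tangent line at P: 7*x - 2*y + 14 = 0.

Step 1: f(-2, 0) = 0, so P lies on C.
Step 2: partial derivatives
  f_x(x, y) = -4*x + y - 1, f_y(x, y) = x - 2*y.
  f_x(P) = 7, f_y(P) = -2 (gradient nonzero, so P is smooth).
Step 3: tangent line at P: 7·(x − -2) + -2·(y − 0) = 0.
Expanding: 7*x - 2*y + 14 = 0.


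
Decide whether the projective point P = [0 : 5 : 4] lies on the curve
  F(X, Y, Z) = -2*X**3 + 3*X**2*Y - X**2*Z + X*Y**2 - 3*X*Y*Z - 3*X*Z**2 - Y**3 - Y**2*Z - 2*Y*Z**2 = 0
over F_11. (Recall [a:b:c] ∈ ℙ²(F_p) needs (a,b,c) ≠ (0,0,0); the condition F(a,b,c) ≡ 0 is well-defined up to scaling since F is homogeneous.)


F(0,5,4) ≡ 0 (mod 11); P is on the curve.

Evaluate F(0, 5, 4) term-by-term (mod 11).
  -2*X**3 ↦ -2·0·1·1 = 0
  3*X**2*Y ↦ 3·0·5·1 = 0
  -X**2*Z ↦ -1·0·1·4 = 0
  X*Y**2 ↦ 1·0·25·1 = 0
  -3*X*Y*Z ↦ -3·0·5·4 = 0
  -3*X*Z**2 ↦ -3·0·1·16 = 0
  -Y**3 ↦ -1·1·125·1 = -125
  -Y**2*Z ↦ -1·1·25·4 = -100
  -2*Y*Z**2 ↦ -2·1·5·16 = -160
Sum: F(0, 5, 4) = (0) + (0) + (0) + (0) + (0) + (0) + (-125) + (-100) + (-160) = -385.
Reducing mod 11: -385 ≡ 0 (mod 11).
Since F(a, b, c) ≡ 0 (mod 11), P lies on the curve.


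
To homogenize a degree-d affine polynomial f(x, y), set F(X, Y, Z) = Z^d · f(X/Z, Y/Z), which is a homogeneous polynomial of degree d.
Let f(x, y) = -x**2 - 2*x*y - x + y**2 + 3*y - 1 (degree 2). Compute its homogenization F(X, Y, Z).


F(X, Y, Z) = -X**2 - 2*X*Y - X*Z + Y**2 + 3*Y*Z - Z**2

deg(f) = 2.
Substitute x = X/Z, y = Y/Z into f, then multiply by Z^2.
  monomial -1·x^2·y^0 ↦ -1·X^2·Y^0·Z^0.
  monomial -2·x^1·y^1 ↦ -2·X^1·Y^1·Z^0.
  monomial -1·x^1·y^0 ↦ -1·X^1·Y^0·Z^1.
  monomial 1·x^0·y^2 ↦ 1·X^0·Y^2·Z^0.
  monomial 3·x^0·y^1 ↦ 3·X^0·Y^1·Z^1.
  monomial -1·x^0·y^0 ↦ -1·X^0·Y^0·Z^2.
Collecting: F(X, Y, Z) = -X**2 - 2*X*Y - X*Z + Y**2 + 3*Y*Z - Z**2.


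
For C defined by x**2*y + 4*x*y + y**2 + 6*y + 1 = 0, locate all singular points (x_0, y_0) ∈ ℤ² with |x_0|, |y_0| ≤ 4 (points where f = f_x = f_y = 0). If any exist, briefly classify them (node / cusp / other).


Singular points: {(-2, -1)}; classification: node.

Compute partial derivatives:
  f_x = 2*x*y + 4*y.
  f_y = x**2 + 4*x + 2*y + 6.
Scan x_0 ∈ {−4, ..., 4}. For each x_0, f_y(x_0, y) is a polynomial in y; find its integer roots y ∈ {−4, ..., 4}, then test f_x and f at those candidates.
  x = -4: f_y(-4, y) = 2*y + 6; vanishes at y ∈ {-3}. (-4, -3): f_x = 12 ≠ 0.
  x = -3: f_y(-3, y) = 2*y + 3; no integer root y with |y| ≤ 4.
  x = -2: f_y(-2, y) = 2*y + 2; vanishes at y ∈ {-1}. (-2, -1): f_x = 0, f = 0 — SINGULAR.
  x = -1: f_y(-1, y) = 2*y + 3; no integer root y with |y| ≤ 4.
  x = 0: f_y(0, y) = 2*y + 6; vanishes at y ∈ {-3}. (0, -3): f_x = -12 ≠ 0.
  x = 1: f_y(1, y) = 2*y + 11; no integer root y with |y| ≤ 4.
  x = 2: f_y(2, y) = 2*y + 18; no integer root y with |y| ≤ 4.
  x = 3: f_y(3, y) = 2*y + 27; no integer root y with |y| ≤ 4.
  x = 4: f_y(4, y) = 2*y + 38; no integer root y with |y| ≤ 4.
Only singular point on the grid: (-2, -1).
Classify: substitute x = -2 + u, y = -1 + v and expand: f = u**2*v - u**2 + v**2.
No constant or linear terms (consistent with a singular point). Quadratic part: -u**2 + v**2. Cubic part: u**2*v.
The quadratic part v**2 - u**2 = (v − u)(v + u) splits into two distinct linear factors, so there are two distinct tangent lines y − -1 = ±(x − -2) — this is a node (ordinary double point).
Classification: node.


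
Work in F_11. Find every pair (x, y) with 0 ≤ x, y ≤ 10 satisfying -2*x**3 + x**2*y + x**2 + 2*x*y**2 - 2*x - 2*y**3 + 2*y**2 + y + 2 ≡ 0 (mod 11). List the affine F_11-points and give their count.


Affine F_11-points: {(0, 6), (2, 10), (3, 1), (4, 5), (4, 6), (5, 6), (6, 5), (7, 0), (8, 3), (10, 8)}; count = 10.

For each of the 121 pairs (x, y) ∈ F_11², evaluate f(x, y) mod 11. Record the zeros.
  x = 0: [0↦2, 1↦3, 2↦7, 3↦2, 4↦9, 5↦5, 6↦0, 7↦4, 8↦5, 9↦2, 10↦5]  zeros at y ∈ {6}
  x = 1: [0↦10, 1↦3, 2↦3, 3↦9, 4↦9, 5↦2, 6↦9, 7↦7, 8↦6, 9↦5, 10↦3]  zeros at y ∈ ∅
  x = 2: [0↦8, 1↦6, 2↦4, 3↦1, 4↦7, 5↦10, 6↦9, 7↦3, 8↦2, 9↦5, 10↦0]  zeros at y ∈ {10}
  x = 3: [0↦6, 1↦0, 2↦9, 3↦10, 4↦2, 5↦6, 6↦10, 7↦2, 8↦3, 9↦1, 10↦6]  zeros at y ∈ {1}
  x = 4: [0↦3, 1↦6, 2↦6, 3↦2, 4↦4, 5↦0, 6↦0, 7↦3, 8↦8, 9↦3, 10↦9]  zeros at y ∈ {5, 6}
  x = 5: [0↦9, 1↦1, 2↦5, 3↦9, 4↦1, 5↦2, 6↦0, 7↦5, 8↦5, 9↦10, 10↦8]  zeros at y ∈ {6}
  x = 6: [0↦1, 1↦6, 2↦5, 3↦8, 4↦3, 5↦0, 6↦9, 7↦7, 8↦4, 9↦10, 10↦2]  zeros at y ∈ {5}
  x = 7: [0↦0, 1↦9, 2↦5, 3↦9, 4↦9, 5↦4, 6↦4, 7↦8, 8↦4, 9↦2, 10↦1]  zeros at y ∈ {0}
  x = 8: [0↦5, 1↦9, 2↦4, 3↦0, 4↦7, 5↦2, 6↦6, 7↦7, 8↦4, 9↦7, 10↦4]  zeros at y ∈ {3}
  x = 9: [0↦4, 1↦5, 2↦1, 3↦2, 4↦7, 5↦4, 6↦3, 7↦3, 8↦3, 9↦2, 10↦10]  zeros at y ∈ ∅
  x = 10: [0↦7, 1↦7, 2↦6, 3↦3, 4↦8, 5↦9, 6↦5, 7↦6, 8↦0, 9↦8, 10↦7]  zeros at y ∈ {8}
Collecting zeros: affine points = {(0, 6), (2, 10), (3, 1), (4, 5), (4, 6), (5, 6), (6, 5), (7, 0), (8, 3), (10, 8)}.
Total count |C(F_11)_aff| = 10.


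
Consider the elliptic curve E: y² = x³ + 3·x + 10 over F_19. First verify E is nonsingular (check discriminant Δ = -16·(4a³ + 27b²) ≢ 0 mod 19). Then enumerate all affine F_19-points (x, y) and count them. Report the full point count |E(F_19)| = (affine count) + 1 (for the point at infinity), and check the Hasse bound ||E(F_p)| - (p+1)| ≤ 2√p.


Affine points = {(2, 9), (2, 10), (5, 6), (5, 13), (6, 4), (6, 15), (9, 5), (9, 14), (11, 5), (11, 14), (12, 8), (12, 11), (13, 2), (13, 17), (18, 5), (18, 14)}; affine count = 16; |E(F_19)| = 17.

Discriminant check: Δ ∝ 4a³ + 27b² = 4·3³ + 27·10² = 4·27 + 27·100 ≡ 15 (mod 19). Nonzero ⇒ E is nonsingular.
For each x ∈ F_19, compute rhs = x³ + 3·x + 10 mod 19, then count y ∈ F_19 with y² ≡ rhs.
  x = 0: rhs = 10, matching y values: none (0 points).
  x = 1: rhs = 14, matching y values: none (0 points).
  x = 2: rhs = 5, matching y values: 9, 10 (2 points).
  x = 3: rhs = 8, matching y values: none (0 points).
  x = 4: rhs = 10, matching y values: none (0 points).
  x = 5: rhs = 17, matching y values: 6, 13 (2 points).
  x = 6: rhs = 16, matching y values: 4, 15 (2 points).
  x = 7: rhs = 13, matching y values: none (0 points).
  x = 8: rhs = 14, matching y values: none (0 points).
  x = 9: rhs = 6, matching y values: 5, 14 (2 points).
  x = 10: rhs = 14, matching y values: none (0 points).
  x = 11: rhs = 6, matching y values: 5, 14 (2 points).
  x = 12: rhs = 7, matching y values: 8, 11 (2 points).
  x = 13: rhs = 4, matching y values: 2, 17 (2 points).
  x = 14: rhs = 3, matching y values: none (0 points).
  x = 15: rhs = 10, matching y values: none (0 points).
  x = 16: rhs = 12, matching y values: none (0 points).
  x = 17: rhs = 15, matching y values: none (0 points).
  x = 18: rhs = 6, matching y values: 5, 14 (2 points).
Total affine count: 16.
Full point count |E(F_19)| = 16 + 1 = 17.
Hasse bound: |17 − (19+1)| = |-3| = 3 ≤ 2√19 ≈ 8.7178 ✓.


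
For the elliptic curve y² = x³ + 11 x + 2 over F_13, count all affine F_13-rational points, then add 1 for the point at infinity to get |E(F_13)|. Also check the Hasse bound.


Affine points = {(1, 1), (1, 12), (3, 6), (3, 7), (5, 0), (8, 2), (8, 11), (12, 4), (12, 9)}; affine count = 9; |E(F_13)| = 10.

Discriminant check: Δ ∝ 4a³ + 27b² = 4·11³ + 27·2² = 4·1331 + 27·4 ≡ 11 (mod 13). Nonzero ⇒ E is nonsingular.
For each x ∈ F_13, compute rhs = x³ + 11·x + 2 mod 13, then count y ∈ F_13 with y² ≡ rhs.
  x = 0: rhs = 2, matching y values: none (0 points).
  x = 1: rhs = 1, matching y values: 1, 12 (2 points).
  x = 2: rhs = 6, matching y values: none (0 points).
  x = 3: rhs = 10, matching y values: 6, 7 (2 points).
  x = 4: rhs = 6, matching y values: none (0 points).
  x = 5: rhs = 0, matching y values: 0 (1 points).
  x = 6: rhs = 11, matching y values: none (0 points).
  x = 7: rhs = 6, matching y values: none (0 points).
  x = 8: rhs = 4, matching y values: 2, 11 (2 points).
  x = 9: rhs = 11, matching y values: none (0 points).
  x = 10: rhs = 7, matching y values: none (0 points).
  x = 11: rhs = 11, matching y values: none (0 points).
  x = 12: rhs = 3, matching y values: 4, 9 (2 points).
Total affine count: 9.
Full point count |E(F_13)| = 9 + 1 = 10.
Hasse bound: |10 − (13+1)| = |-4| = 4 ≤ 2√13 ≈ 7.2111 ✓.
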